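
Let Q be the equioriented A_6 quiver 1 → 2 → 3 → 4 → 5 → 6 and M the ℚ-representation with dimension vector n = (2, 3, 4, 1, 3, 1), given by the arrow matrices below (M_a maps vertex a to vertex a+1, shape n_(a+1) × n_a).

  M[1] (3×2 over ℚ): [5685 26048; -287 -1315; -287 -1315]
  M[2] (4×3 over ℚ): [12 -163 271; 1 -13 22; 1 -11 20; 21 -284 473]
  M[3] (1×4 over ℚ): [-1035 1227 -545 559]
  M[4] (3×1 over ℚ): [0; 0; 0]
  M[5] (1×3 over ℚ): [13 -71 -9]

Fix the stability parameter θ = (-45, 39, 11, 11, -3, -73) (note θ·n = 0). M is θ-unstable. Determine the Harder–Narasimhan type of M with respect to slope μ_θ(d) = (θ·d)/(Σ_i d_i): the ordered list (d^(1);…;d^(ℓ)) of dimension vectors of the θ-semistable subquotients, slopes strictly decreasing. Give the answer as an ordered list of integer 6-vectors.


Via rank(M_{q-1}∘⋯∘M_p): M ≅ I[1,2], I[1,4], I[2,3], I[3,3]^2, I[5,5]^2, I[5,6].
μ_θ-semistable layers: μ^(1)=39; μ^(2)=25; μ^(3)=61/3; μ^(4)=11; μ^(5)=-3; μ^(6)=-38; μ^(7)=-45

((0, 1, 0, 0, 0, 0); (0, 1, 1, 0, 0, 0); (0, 1, 1, 1, 0, 0); (0, 0, 2, 0, 0, 0); (0, 0, 0, 0, 2, 0); (0, 0, 0, 0, 1, 1); (2, 0, 0, 0, 0, 0))


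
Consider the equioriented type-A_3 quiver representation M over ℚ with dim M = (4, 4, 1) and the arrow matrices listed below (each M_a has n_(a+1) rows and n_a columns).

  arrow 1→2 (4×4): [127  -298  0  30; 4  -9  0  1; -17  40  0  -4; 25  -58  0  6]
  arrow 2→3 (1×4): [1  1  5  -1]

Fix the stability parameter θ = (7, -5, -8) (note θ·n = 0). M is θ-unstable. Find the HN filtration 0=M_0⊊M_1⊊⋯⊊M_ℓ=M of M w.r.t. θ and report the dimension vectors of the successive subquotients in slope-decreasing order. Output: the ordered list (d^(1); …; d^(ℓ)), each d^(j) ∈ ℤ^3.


Interval decomposition of M: I[1,1]^2, I[1,2], I[1,3], I[2,2]^2.
HN type (ℓ=4): μ^(1)=7; μ^(2)=1; μ^(3)=-2; μ^(4)=-5

((2, 0, 0); (1, 1, 0); (1, 1, 1); (0, 2, 0))


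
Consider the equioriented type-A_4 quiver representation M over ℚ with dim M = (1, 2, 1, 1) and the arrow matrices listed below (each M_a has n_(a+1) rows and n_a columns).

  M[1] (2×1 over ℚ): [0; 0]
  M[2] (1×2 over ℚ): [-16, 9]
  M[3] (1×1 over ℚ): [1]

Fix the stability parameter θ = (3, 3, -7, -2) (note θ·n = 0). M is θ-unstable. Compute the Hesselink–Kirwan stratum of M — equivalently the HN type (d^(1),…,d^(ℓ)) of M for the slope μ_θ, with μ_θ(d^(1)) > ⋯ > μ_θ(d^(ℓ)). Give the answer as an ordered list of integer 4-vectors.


Interval decomposition of M: I[1,1], I[2,2], I[2,4].
HN type (ℓ=2): μ^(1)=3; μ^(2)=-2

((1, 1, 0, 0); (0, 1, 1, 1))


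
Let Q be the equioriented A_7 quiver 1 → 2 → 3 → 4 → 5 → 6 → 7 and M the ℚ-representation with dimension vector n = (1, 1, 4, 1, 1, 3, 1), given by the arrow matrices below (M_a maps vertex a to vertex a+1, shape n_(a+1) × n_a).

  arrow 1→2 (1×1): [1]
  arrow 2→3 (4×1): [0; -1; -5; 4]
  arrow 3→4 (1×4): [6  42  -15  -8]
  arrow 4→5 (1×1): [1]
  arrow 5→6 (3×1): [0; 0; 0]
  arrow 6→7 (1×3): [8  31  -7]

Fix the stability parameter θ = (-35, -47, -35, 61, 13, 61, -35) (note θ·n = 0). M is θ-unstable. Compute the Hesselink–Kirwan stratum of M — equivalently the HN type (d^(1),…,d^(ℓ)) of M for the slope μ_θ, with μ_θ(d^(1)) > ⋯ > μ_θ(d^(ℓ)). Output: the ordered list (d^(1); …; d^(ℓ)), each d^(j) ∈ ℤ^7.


Interval decomposition of M: I[1,5], I[3,3]^3, I[6,6]^2, I[6,7].
HN type (ℓ=5): μ^(1)=61; μ^(2)=37; μ^(3)=13; μ^(4)=-35; μ^(5)=-41

((0, 0, 0, 0, 0, 2, 0); (0, 0, 0, 1, 1, 0, 0); (0, 0, 0, 0, 0, 1, 1); (0, 0, 4, 0, 0, 0, 0); (1, 1, 0, 0, 0, 0, 0))


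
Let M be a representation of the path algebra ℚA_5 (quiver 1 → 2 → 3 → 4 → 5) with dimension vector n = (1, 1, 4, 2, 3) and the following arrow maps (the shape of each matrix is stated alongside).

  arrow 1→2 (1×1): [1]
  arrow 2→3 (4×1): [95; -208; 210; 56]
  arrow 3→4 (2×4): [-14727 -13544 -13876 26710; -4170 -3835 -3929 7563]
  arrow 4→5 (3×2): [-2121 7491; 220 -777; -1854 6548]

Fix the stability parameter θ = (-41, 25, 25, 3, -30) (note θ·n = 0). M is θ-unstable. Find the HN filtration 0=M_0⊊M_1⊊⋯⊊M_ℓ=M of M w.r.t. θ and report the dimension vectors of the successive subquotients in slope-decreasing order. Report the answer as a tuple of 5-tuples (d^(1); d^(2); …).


Interval decomposition of M: I[1,5], I[3,3]^2, I[3,5], I[5,5].
HN type (ℓ=5): μ^(1)=25; μ^(2)=23/4; μ^(3)=-2/3; μ^(4)=-30; μ^(5)=-41

((0, 0, 2, 0, 0); (0, 1, 1, 1, 1); (0, 0, 1, 1, 1); (0, 0, 0, 0, 1); (1, 0, 0, 0, 0))


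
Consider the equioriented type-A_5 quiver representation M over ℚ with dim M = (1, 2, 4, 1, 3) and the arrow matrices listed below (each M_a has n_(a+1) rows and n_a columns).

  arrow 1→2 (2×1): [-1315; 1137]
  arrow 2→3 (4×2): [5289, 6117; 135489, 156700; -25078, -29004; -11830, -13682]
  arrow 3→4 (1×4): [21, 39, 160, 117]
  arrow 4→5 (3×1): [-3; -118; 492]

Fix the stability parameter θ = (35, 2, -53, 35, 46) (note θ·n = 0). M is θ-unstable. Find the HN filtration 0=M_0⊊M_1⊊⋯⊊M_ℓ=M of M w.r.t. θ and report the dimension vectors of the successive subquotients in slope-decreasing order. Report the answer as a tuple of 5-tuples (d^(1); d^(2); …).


Via rank(M_{q-1}∘⋯∘M_p): M ≅ I[1,5], I[2,3], I[3,3]^2, I[5,5]^2.
μ_θ-semistable layers: μ^(1)=46; μ^(2)=35; μ^(3)=-16/3; μ^(4)=-51/2; μ^(5)=-53

((0, 0, 0, 0, 3); (0, 0, 0, 1, 0); (1, 1, 1, 0, 0); (0, 1, 1, 0, 0); (0, 0, 2, 0, 0))


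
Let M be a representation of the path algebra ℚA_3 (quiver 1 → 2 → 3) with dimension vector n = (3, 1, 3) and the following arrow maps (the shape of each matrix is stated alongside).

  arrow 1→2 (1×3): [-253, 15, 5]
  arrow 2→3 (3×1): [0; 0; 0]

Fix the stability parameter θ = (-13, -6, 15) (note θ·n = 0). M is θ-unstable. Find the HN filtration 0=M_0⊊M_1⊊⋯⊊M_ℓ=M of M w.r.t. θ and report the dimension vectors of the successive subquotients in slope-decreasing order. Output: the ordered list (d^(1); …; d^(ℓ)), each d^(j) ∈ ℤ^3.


Barcode: M ≅ I[1,1]^2, I[1,2], I[3,3]^3. HN layers by μ_θ (3 steps, strictly decreasing):
  μ^(1)=15; μ^(2)=-6; μ^(3)=-13

((0, 0, 3); (0, 1, 0); (3, 0, 0))


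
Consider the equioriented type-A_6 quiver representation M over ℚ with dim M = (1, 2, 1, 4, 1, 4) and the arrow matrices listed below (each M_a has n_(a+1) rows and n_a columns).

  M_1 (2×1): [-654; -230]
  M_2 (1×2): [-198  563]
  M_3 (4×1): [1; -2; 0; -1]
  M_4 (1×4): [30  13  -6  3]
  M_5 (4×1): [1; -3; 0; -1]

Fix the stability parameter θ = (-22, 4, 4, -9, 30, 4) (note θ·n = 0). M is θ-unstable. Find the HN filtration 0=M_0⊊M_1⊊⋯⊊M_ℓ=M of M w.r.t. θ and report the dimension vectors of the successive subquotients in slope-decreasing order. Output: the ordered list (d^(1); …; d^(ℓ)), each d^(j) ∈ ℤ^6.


Via rank(M_{q-1}∘⋯∘M_p): M ≅ I[1,6], I[2,2], I[4,4]^3, I[6,6]^3.
μ_θ-semistable layers: μ^(1)=17; μ^(2)=4; μ^(3)=-1/3; μ^(4)=-9; μ^(5)=-22

((0, 0, 0, 0, 1, 1); (0, 1, 0, 0, 0, 3); (0, 1, 1, 1, 0, 0); (0, 0, 0, 3, 0, 0); (1, 0, 0, 0, 0, 0))


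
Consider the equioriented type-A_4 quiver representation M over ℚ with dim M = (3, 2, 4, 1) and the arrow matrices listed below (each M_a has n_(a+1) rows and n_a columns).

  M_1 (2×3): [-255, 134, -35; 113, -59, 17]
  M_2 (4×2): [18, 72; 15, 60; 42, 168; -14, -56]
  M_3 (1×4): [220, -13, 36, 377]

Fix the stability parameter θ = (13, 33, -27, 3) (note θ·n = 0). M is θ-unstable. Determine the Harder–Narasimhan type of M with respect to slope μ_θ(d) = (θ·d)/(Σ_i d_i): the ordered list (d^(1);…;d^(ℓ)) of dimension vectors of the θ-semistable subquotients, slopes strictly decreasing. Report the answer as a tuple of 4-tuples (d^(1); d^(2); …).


Interval decomposition of M: I[1,1], I[1,2], I[1,4], I[3,3]^3.
HN type (ℓ=4): μ^(1)=33; μ^(2)=13; μ^(3)=11/2; μ^(4)=-27

((0, 1, 0, 0); (2, 0, 0, 0); (1, 1, 1, 1); (0, 0, 3, 0))


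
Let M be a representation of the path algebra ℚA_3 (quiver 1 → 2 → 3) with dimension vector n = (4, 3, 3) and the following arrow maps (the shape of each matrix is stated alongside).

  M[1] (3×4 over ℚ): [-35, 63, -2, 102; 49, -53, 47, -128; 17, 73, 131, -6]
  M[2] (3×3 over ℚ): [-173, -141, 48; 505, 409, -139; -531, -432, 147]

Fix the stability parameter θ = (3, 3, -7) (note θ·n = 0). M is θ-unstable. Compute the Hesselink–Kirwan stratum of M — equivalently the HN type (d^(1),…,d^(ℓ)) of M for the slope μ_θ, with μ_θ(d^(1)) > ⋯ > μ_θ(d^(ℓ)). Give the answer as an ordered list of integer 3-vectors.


Barcode: M ≅ I[1,1], I[1,3]^3. HN layers by μ_θ (2 steps, strictly decreasing):
  μ^(1)=3; μ^(2)=-1/3

((1, 0, 0); (3, 3, 3))


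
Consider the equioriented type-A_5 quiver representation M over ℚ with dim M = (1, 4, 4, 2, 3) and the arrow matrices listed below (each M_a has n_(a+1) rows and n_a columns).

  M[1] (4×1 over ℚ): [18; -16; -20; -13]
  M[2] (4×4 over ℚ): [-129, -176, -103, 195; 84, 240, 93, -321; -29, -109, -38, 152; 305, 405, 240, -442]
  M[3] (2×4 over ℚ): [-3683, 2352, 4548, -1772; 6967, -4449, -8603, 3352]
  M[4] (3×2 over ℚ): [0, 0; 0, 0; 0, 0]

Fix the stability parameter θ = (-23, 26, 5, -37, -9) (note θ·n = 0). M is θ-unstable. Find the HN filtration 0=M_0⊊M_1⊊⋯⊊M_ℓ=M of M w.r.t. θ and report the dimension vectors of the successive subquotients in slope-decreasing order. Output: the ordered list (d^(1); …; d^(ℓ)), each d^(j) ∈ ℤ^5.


Interval decomposition of M: I[1,4], I[2,2], I[2,3], I[2,4], I[3,3], I[5,5]^3.
HN type (ℓ=6): μ^(1)=26; μ^(2)=31/2; μ^(3)=5; μ^(4)=-2; μ^(5)=-9; μ^(6)=-23

((0, 1, 0, 0, 0); (0, 1, 1, 0, 0); (0, 0, 1, 0, 0); (0, 2, 2, 2, 0); (0, 0, 0, 0, 3); (1, 0, 0, 0, 0))


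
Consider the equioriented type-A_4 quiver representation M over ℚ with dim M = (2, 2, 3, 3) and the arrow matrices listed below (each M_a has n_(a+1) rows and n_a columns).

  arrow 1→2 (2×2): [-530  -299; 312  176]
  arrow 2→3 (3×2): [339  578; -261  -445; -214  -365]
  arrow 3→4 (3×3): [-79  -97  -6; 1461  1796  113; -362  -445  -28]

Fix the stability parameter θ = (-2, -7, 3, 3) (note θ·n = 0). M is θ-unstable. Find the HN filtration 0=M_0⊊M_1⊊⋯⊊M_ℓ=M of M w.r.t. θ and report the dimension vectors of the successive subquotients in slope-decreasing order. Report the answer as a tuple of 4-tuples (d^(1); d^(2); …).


Via rank(M_{q-1}∘⋯∘M_p): M ≅ I[1,4]^2, I[3,4].
μ_θ-semistable layers: μ^(1)=3; μ^(2)=-9/2

((0, 0, 3, 3); (2, 2, 0, 0))


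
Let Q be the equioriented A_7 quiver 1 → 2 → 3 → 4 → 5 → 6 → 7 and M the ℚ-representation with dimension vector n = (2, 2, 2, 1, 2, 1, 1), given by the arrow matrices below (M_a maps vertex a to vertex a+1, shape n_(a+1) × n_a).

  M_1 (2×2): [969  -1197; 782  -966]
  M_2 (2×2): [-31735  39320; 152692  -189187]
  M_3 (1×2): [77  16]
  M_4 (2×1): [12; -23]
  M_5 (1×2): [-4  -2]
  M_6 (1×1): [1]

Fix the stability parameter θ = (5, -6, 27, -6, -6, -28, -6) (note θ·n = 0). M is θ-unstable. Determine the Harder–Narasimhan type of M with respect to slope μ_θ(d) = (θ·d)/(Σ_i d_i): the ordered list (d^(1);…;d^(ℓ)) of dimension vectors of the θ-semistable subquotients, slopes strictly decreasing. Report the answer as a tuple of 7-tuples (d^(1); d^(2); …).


Interval decomposition of M: I[1,1], I[1,7], I[2,3], I[5,5].
HN type (ℓ=4): μ^(1)=27; μ^(2)=5; μ^(3)=-20/7; μ^(4)=-6

((0, 0, 1, 0, 0, 0, 0); (1, 0, 0, 0, 0, 0, 0); (1, 1, 1, 1, 1, 1, 1); (0, 1, 0, 0, 1, 0, 0))


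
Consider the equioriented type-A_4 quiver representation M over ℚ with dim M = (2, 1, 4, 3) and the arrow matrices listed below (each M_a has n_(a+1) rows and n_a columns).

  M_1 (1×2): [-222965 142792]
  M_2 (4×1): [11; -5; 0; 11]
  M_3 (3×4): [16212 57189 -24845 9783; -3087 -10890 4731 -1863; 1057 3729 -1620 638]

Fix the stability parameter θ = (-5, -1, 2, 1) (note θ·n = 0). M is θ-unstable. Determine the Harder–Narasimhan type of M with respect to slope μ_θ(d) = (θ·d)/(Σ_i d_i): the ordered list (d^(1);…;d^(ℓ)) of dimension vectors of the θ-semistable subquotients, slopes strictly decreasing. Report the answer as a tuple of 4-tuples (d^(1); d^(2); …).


Interval decomposition of M: I[1,1], I[1,3], I[3,3], I[3,4]^2, I[4,4].
HN type (ℓ=5): μ^(1)=2; μ^(2)=3/2; μ^(3)=1; μ^(4)=-1; μ^(5)=-5

((0, 0, 2, 0); (0, 0, 2, 2); (0, 0, 0, 1); (0, 1, 0, 0); (2, 0, 0, 0))


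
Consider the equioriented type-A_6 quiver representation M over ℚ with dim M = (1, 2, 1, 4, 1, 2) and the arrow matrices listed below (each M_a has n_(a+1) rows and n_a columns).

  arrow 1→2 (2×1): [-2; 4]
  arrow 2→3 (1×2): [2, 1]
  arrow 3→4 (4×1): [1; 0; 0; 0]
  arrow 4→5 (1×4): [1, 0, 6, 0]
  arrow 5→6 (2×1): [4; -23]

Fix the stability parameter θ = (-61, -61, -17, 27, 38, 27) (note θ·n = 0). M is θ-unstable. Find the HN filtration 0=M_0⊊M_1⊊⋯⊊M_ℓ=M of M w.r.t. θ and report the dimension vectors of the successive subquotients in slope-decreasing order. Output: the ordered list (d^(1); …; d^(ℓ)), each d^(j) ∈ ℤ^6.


Barcode: M ≅ I[1,2], I[2,6], I[4,4]^3, I[6,6]. HN layers by μ_θ (4 steps, strictly decreasing):
  μ^(1)=65/2; μ^(2)=27; μ^(3)=-17; μ^(4)=-61

((0, 0, 0, 0, 1, 1); (0, 0, 0, 4, 0, 1); (0, 0, 1, 0, 0, 0); (1, 2, 0, 0, 0, 0))


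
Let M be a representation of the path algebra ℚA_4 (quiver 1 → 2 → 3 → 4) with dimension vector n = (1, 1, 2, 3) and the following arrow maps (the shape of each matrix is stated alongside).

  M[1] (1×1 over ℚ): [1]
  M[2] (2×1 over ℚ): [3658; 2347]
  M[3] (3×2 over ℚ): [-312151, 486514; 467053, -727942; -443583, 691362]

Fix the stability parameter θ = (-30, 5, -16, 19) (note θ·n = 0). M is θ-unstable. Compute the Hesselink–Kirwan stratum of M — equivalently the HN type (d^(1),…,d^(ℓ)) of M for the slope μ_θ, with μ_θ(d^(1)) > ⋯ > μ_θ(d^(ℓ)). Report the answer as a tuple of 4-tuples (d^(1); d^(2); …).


Interval decomposition of M: I[1,3], I[3,4], I[4,4]^2.
HN type (ℓ=4): μ^(1)=19; μ^(2)=-11/2; μ^(3)=-16; μ^(4)=-30

((0, 0, 0, 3); (0, 1, 1, 0); (0, 0, 1, 0); (1, 0, 0, 0))


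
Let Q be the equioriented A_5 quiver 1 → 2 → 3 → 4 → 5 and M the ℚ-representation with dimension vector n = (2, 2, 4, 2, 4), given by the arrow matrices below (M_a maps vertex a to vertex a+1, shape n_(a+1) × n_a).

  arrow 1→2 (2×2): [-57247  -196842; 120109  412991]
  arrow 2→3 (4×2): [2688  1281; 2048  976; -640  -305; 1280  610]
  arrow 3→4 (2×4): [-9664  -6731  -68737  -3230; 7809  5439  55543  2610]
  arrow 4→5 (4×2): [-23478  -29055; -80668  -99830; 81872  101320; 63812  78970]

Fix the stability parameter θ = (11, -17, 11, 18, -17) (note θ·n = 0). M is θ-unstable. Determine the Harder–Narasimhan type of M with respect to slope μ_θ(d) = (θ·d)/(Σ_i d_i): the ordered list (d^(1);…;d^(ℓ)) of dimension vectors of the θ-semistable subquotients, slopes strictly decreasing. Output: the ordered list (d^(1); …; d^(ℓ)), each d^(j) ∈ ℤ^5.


Interval decomposition of M: I[1,2], I[1,4], I[3,3]^2, I[3,5], I[5,5]^3.
HN type (ℓ=5): μ^(1)=18; μ^(2)=11; μ^(3)=4; μ^(4)=-3; μ^(5)=-17

((0, 0, 0, 1, 0); (0, 0, 3, 0, 0); (0, 0, 1, 1, 1); (2, 2, 0, 0, 0); (0, 0, 0, 0, 3))


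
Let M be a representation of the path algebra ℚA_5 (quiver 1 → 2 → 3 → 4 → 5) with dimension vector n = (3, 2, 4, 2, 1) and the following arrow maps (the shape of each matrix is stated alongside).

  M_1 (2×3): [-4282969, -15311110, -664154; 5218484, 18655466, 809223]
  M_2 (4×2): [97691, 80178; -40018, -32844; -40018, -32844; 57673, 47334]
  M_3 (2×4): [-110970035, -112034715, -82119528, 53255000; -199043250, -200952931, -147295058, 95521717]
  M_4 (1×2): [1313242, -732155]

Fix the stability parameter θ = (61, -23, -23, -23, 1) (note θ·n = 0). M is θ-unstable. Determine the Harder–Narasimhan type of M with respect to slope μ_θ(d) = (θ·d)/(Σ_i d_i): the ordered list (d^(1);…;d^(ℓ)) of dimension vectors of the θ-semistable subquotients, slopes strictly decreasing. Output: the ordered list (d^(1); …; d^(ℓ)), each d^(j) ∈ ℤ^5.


Interval decomposition of M: I[1,1], I[1,2], I[1,5], I[3,3]^2, I[3,4].
HN type (ℓ=5): μ^(1)=61; μ^(2)=19; μ^(3)=1; μ^(4)=-2; μ^(5)=-23

((1, 0, 0, 0, 0); (1, 1, 0, 0, 0); (0, 0, 0, 0, 1); (1, 1, 1, 1, 0); (0, 0, 3, 1, 0))


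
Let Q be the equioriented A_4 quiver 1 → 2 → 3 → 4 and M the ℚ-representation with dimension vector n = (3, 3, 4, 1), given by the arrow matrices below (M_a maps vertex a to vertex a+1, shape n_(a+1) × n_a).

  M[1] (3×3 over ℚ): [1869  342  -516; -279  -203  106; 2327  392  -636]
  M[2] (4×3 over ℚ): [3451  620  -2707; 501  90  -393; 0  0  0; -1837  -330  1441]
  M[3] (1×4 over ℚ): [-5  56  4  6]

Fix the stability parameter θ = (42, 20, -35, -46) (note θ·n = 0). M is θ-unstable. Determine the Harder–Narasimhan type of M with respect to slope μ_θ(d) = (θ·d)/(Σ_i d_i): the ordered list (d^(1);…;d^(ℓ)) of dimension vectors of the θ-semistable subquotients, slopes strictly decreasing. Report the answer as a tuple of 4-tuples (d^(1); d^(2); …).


Barcode: M ≅ I[1,2], I[1,3], I[1,4], I[3,3]^2. HN layers by μ_θ (4 steps, strictly decreasing):
  μ^(1)=31; μ^(2)=9; μ^(3)=-19/4; μ^(4)=-35

((1, 1, 0, 0); (1, 1, 1, 0); (1, 1, 1, 1); (0, 0, 2, 0))


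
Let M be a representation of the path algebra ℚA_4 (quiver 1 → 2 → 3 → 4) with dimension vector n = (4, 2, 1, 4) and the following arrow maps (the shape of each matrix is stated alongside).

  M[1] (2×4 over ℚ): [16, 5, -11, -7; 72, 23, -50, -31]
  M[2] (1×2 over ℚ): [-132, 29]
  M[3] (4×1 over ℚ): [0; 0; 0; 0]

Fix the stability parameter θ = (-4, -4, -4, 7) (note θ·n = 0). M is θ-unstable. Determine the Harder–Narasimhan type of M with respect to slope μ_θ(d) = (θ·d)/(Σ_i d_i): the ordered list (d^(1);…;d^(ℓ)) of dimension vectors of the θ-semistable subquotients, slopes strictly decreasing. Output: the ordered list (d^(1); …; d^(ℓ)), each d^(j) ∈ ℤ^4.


Interval decomposition of M: I[1,1]^2, I[1,2], I[1,3], I[4,4]^4.
HN type (ℓ=2): μ^(1)=7; μ^(2)=-4

((0, 0, 0, 4); (4, 2, 1, 0))


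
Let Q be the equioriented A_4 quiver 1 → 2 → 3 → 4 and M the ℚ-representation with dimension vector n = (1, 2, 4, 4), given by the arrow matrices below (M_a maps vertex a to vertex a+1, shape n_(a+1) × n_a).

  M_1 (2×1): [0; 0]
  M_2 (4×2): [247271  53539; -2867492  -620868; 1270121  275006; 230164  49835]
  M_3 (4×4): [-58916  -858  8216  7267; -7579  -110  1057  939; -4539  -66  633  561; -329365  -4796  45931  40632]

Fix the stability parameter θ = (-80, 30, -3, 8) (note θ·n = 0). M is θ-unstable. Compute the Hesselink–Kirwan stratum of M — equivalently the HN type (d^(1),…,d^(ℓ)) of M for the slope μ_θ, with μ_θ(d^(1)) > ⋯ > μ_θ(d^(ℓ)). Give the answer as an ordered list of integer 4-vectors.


Via rank(M_{q-1}∘⋯∘M_p): M ≅ I[1,1], I[2,3], I[2,4], I[3,3], I[3,4], I[4,4]^2.
μ_θ-semistable layers: μ^(1)=27/2; μ^(2)=35/3; μ^(3)=8; μ^(4)=-3; μ^(5)=-80

((0, 1, 1, 0); (0, 1, 1, 1); (0, 0, 0, 3); (0, 0, 2, 0); (1, 0, 0, 0))


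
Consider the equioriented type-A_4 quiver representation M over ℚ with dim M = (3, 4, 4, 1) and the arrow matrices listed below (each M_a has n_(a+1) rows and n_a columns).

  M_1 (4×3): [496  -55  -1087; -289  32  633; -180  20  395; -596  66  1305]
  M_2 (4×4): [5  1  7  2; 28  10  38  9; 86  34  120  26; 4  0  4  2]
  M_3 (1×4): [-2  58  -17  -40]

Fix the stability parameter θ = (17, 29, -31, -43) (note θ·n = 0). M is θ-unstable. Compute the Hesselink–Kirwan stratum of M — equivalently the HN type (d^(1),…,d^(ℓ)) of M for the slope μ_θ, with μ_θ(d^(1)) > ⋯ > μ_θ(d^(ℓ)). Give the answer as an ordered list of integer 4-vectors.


Interval decomposition of M: I[1,2], I[1,3], I[1,4], I[2,3], I[3,3].
HN type (ℓ=6): μ^(1)=29; μ^(2)=17; μ^(3)=5; μ^(4)=-1; μ^(5)=-7; μ^(6)=-31

((0, 1, 0, 0); (1, 0, 0, 0); (1, 1, 1, 0); (0, 1, 1, 0); (1, 1, 1, 1); (0, 0, 1, 0))


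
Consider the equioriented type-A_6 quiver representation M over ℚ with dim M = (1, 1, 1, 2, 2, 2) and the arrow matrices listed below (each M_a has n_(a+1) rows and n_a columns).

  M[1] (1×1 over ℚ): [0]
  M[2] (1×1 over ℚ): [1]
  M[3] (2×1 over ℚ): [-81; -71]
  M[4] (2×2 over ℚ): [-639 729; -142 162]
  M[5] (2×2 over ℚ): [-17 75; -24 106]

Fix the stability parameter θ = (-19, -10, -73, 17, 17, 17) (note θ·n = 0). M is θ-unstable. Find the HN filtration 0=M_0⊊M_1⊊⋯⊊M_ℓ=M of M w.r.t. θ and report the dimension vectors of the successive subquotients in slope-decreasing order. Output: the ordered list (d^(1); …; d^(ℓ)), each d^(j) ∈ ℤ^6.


Interval decomposition of M: I[1,1], I[2,4], I[4,6], I[5,6].
HN type (ℓ=3): μ^(1)=17; μ^(2)=-19; μ^(3)=-83/2

((0, 0, 0, 2, 2, 2); (1, 0, 0, 0, 0, 0); (0, 1, 1, 0, 0, 0))


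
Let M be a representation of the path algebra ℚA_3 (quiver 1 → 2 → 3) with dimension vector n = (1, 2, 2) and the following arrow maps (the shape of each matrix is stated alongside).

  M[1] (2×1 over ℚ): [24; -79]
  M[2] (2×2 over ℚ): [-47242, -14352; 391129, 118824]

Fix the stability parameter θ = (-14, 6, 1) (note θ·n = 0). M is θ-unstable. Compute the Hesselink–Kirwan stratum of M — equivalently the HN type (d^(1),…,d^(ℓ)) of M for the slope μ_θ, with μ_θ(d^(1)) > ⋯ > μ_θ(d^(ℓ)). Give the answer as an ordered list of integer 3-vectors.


Barcode: M ≅ I[1,2], I[2,3], I[3,3]. HN layers by μ_θ (4 steps, strictly decreasing):
  μ^(1)=6; μ^(2)=7/2; μ^(3)=1; μ^(4)=-14

((0, 1, 0); (0, 1, 1); (0, 0, 1); (1, 0, 0))


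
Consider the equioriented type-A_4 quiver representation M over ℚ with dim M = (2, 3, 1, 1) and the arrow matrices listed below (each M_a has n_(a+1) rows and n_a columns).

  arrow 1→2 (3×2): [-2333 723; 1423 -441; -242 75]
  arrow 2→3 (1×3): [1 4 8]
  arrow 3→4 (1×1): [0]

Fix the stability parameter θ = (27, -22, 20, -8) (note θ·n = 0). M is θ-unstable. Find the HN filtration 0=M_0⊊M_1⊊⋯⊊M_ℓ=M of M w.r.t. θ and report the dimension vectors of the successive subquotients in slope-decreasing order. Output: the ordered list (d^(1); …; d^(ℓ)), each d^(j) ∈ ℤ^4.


Interval decomposition of M: I[1,2], I[1,3], I[2,2], I[4,4].
HN type (ℓ=4): μ^(1)=20; μ^(2)=5/2; μ^(3)=-8; μ^(4)=-22

((0, 0, 1, 0); (2, 2, 0, 0); (0, 0, 0, 1); (0, 1, 0, 0))


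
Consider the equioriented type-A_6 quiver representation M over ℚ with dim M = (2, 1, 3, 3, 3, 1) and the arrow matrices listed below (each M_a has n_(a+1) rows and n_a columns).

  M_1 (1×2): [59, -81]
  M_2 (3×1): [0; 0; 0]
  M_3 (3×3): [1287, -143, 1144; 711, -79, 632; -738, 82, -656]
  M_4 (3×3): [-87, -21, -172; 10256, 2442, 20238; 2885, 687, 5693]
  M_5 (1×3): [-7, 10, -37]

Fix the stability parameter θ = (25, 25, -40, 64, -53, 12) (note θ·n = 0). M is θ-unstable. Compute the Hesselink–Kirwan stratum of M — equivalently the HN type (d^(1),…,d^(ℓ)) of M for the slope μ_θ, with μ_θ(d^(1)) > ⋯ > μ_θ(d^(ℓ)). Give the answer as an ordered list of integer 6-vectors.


Via rank(M_{q-1}∘⋯∘M_p): M ≅ I[1,1], I[1,2], I[3,3]^2, I[3,6], I[4,5]^2.
μ_θ-semistable layers: μ^(1)=25; μ^(2)=12; μ^(3)=11/2; μ^(4)=-40

((2, 1, 0, 0, 0, 0); (0, 0, 0, 0, 0, 1); (0, 0, 0, 3, 3, 0); (0, 0, 3, 0, 0, 0))


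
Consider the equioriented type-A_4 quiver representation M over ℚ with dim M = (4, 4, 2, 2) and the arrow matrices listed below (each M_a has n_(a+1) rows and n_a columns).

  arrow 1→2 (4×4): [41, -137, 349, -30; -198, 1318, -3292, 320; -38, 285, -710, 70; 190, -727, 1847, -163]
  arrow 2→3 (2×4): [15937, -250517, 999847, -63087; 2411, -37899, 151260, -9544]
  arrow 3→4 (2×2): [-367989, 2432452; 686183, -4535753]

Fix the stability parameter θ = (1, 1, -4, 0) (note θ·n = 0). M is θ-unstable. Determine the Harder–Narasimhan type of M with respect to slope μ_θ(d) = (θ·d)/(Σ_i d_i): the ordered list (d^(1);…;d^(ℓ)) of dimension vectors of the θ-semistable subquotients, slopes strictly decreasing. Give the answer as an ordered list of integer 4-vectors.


Barcode: M ≅ I[1,2]^2, I[1,4]^2. HN layers by μ_θ (3 steps, strictly decreasing):
  μ^(1)=1; μ^(2)=0; μ^(3)=-2/3

((2, 2, 0, 0); (0, 0, 0, 2); (2, 2, 2, 0))


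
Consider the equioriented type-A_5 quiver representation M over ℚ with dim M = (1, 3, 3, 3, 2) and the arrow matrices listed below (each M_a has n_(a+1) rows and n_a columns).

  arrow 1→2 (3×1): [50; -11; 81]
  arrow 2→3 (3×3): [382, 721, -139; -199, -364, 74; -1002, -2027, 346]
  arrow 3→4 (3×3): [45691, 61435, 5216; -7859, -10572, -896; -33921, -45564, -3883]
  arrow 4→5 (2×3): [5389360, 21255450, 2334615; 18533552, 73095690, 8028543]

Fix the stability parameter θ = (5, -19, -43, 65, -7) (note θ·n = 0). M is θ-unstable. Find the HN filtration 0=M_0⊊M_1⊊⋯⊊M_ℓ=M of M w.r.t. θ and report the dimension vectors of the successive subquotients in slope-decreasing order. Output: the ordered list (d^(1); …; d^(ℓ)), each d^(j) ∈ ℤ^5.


Barcode: M ≅ I[1,5], I[2,4]^2, I[5,5]. HN layers by μ_θ (5 steps, strictly decreasing):
  μ^(1)=65; μ^(2)=29; μ^(3)=-7; μ^(4)=-19; μ^(5)=-31

((0, 0, 0, 2, 0); (0, 0, 0, 1, 1); (0, 0, 0, 0, 1); (1, 1, 1, 0, 0); (0, 2, 2, 0, 0))


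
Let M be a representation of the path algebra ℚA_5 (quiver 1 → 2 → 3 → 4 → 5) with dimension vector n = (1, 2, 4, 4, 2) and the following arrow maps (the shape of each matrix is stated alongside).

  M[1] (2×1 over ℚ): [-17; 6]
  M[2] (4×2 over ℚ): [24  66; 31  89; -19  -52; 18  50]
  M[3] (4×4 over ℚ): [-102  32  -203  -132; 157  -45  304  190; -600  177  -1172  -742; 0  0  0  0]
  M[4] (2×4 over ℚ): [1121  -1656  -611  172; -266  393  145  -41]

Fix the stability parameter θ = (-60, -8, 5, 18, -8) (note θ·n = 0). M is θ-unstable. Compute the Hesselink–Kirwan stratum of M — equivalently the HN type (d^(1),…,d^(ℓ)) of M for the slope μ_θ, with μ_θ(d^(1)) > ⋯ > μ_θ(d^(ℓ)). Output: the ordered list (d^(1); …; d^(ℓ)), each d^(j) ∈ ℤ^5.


Via rank(M_{q-1}∘⋯∘M_p): M ≅ I[1,5], I[2,5], I[3,3], I[3,4], I[4,4].
μ_θ-semistable layers: μ^(1)=18; μ^(2)=5; μ^(3)=-8; μ^(4)=-60

((0, 0, 0, 2, 0); (0, 0, 4, 2, 2); (0, 2, 0, 0, 0); (1, 0, 0, 0, 0))


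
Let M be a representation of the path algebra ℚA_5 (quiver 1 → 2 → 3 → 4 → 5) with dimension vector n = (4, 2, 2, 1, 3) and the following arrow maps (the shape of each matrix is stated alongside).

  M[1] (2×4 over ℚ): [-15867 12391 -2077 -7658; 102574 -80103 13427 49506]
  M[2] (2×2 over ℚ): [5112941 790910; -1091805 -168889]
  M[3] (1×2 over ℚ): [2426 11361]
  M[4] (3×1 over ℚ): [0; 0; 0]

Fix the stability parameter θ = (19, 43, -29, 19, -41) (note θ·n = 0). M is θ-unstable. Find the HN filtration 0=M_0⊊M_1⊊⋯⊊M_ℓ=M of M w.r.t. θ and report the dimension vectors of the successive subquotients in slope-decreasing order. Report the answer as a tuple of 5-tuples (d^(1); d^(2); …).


Interval decomposition of M: I[1,1]^2, I[1,3], I[1,4], I[5,5]^3.
HN type (ℓ=3): μ^(1)=19; μ^(2)=11; μ^(3)=-41

((2, 0, 0, 1, 0); (2, 2, 2, 0, 0); (0, 0, 0, 0, 3))


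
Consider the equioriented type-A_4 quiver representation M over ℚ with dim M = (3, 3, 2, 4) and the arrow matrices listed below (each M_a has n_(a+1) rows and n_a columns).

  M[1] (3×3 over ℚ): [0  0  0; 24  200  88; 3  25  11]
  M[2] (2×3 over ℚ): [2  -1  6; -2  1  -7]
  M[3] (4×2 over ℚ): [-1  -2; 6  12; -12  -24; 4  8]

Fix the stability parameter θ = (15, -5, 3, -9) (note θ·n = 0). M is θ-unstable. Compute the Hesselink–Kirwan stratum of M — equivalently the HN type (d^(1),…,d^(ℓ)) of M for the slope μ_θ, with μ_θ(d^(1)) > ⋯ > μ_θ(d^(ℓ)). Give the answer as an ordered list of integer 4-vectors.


Via rank(M_{q-1}∘⋯∘M_p): M ≅ I[1,1]^2, I[1,3], I[2,2], I[2,4], I[4,4]^3.
μ_θ-semistable layers: μ^(1)=15; μ^(2)=13/3; μ^(3)=-3; μ^(4)=-5; μ^(5)=-9

((2, 0, 0, 0); (1, 1, 1, 0); (0, 0, 1, 1); (0, 2, 0, 0); (0, 0, 0, 3))


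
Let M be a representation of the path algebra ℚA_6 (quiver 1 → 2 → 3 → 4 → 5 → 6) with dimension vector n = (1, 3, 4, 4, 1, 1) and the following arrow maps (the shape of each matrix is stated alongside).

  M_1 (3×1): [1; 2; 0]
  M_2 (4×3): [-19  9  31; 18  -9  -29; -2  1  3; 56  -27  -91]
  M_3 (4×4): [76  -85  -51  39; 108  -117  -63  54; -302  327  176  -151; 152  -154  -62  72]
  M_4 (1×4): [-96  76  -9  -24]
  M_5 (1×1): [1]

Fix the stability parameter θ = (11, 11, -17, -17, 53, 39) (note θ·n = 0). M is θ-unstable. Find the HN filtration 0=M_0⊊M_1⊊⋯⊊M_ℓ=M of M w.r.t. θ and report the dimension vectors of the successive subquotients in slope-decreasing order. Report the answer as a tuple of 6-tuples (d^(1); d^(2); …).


Via rank(M_{q-1}∘⋯∘M_p): M ≅ I[1,4], I[2,3], I[2,6], I[3,4], I[4,4].
μ_θ-semistable layers: μ^(1)=46; μ^(2)=-3; μ^(3)=-23/3; μ^(4)=-17

((0, 0, 0, 0, 1, 1); (1, 2, 2, 1, 0, 0); (0, 1, 1, 1, 0, 0); (0, 0, 1, 2, 0, 0))


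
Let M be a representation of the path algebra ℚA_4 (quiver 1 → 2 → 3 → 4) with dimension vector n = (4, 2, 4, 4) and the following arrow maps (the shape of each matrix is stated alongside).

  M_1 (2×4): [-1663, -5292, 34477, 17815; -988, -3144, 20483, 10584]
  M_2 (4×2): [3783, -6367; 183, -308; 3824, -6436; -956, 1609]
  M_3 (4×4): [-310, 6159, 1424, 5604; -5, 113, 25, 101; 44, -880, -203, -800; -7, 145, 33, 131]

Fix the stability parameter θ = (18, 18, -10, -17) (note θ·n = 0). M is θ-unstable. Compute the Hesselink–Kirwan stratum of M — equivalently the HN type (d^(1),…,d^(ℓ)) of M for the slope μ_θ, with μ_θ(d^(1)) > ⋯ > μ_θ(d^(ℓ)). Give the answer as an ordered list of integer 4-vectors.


Via rank(M_{q-1}∘⋯∘M_p): M ≅ I[1,1]^2, I[1,3], I[1,4], I[3,4]^2, I[4,4].
μ_θ-semistable layers: μ^(1)=18; μ^(2)=26/3; μ^(3)=9/4; μ^(4)=-27/2; μ^(5)=-17

((2, 0, 0, 0); (1, 1, 1, 0); (1, 1, 1, 1); (0, 0, 2, 2); (0, 0, 0, 1))


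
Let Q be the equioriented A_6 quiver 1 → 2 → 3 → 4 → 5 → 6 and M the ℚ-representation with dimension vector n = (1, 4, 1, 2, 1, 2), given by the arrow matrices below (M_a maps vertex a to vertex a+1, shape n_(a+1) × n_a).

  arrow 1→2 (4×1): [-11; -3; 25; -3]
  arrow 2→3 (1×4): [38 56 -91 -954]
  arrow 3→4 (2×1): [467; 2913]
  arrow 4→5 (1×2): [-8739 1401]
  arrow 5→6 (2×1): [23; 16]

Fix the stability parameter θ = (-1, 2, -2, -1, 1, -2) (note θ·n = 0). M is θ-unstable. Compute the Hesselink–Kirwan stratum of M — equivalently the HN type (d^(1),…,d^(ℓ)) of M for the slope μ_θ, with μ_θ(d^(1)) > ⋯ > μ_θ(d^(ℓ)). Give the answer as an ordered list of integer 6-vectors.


Barcode: M ≅ I[1,4], I[2,2]^3, I[4,6], I[6,6]. HN layers by μ_θ (5 steps, strictly decreasing):
  μ^(1)=2; μ^(2)=-1/3; μ^(3)=-1/2; μ^(4)=-1; μ^(5)=-2

((0, 3, 0, 0, 0, 0); (0, 1, 1, 1, 0, 0); (0, 0, 0, 0, 1, 1); (1, 0, 0, 1, 0, 0); (0, 0, 0, 0, 0, 1))


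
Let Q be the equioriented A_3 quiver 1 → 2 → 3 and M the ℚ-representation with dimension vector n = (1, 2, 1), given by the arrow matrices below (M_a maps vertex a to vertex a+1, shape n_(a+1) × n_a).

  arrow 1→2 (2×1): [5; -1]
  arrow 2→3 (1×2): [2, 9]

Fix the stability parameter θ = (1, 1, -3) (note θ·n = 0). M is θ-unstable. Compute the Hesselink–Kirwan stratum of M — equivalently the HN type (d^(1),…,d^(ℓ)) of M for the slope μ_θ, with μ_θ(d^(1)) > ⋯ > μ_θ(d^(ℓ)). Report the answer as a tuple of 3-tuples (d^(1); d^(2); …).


Interval decomposition of M: I[1,3], I[2,2].
HN type (ℓ=2): μ^(1)=1; μ^(2)=-1/3

((0, 1, 0); (1, 1, 1))


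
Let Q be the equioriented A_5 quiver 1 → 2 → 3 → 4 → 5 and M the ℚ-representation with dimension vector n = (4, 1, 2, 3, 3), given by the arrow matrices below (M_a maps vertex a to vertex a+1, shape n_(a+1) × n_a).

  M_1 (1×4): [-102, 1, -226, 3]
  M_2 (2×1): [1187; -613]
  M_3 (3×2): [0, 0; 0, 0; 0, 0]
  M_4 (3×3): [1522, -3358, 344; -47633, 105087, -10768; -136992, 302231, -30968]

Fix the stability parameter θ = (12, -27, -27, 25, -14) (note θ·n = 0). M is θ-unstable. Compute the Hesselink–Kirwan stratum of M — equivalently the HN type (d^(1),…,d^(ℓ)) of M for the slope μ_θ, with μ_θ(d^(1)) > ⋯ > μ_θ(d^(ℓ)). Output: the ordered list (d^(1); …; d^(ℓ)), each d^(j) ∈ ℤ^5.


Via rank(M_{q-1}∘⋯∘M_p): M ≅ I[1,1]^3, I[1,3], I[3,3], I[4,5]^3.
μ_θ-semistable layers: μ^(1)=12; μ^(2)=11/2; μ^(3)=-14; μ^(4)=-27

((3, 0, 0, 0, 0); (0, 0, 0, 3, 3); (1, 1, 1, 0, 0); (0, 0, 1, 0, 0))


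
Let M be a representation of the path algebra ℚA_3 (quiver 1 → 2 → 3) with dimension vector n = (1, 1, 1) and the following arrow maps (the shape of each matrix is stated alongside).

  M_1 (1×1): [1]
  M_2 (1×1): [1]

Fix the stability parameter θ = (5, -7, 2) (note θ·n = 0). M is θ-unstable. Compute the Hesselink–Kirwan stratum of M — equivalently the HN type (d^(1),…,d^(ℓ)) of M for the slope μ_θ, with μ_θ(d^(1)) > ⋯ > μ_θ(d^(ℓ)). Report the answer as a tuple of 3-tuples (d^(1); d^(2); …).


Barcode: M ≅ I[1,3]. HN layers by μ_θ (2 steps, strictly decreasing):
  μ^(1)=2; μ^(2)=-1

((0, 0, 1); (1, 1, 0))


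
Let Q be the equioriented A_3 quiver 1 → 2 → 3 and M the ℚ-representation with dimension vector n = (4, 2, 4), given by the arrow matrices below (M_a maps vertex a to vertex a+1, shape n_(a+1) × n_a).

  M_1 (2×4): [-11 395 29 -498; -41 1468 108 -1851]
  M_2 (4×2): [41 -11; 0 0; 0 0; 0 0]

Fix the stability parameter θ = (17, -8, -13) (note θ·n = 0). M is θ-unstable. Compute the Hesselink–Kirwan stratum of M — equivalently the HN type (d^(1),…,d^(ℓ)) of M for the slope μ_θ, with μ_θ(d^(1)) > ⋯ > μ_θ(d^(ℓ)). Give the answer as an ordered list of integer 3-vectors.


Interval decomposition of M: I[1,1]^2, I[1,2], I[1,3], I[3,3]^3.
HN type (ℓ=4): μ^(1)=17; μ^(2)=9/2; μ^(3)=-4/3; μ^(4)=-13

((2, 0, 0); (1, 1, 0); (1, 1, 1); (0, 0, 3))


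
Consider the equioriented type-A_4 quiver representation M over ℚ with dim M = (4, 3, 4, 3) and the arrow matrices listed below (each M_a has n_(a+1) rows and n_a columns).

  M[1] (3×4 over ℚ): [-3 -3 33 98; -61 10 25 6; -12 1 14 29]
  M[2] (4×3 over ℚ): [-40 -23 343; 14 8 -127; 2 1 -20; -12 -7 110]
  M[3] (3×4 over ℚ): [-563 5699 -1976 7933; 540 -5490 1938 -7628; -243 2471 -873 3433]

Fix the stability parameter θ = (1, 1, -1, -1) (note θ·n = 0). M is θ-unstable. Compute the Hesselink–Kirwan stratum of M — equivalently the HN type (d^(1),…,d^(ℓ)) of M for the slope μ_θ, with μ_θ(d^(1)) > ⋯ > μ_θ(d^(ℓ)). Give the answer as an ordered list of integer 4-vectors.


Via rank(M_{q-1}∘⋯∘M_p): M ≅ I[1,1], I[1,4]^3, I[3,3].
μ_θ-semistable layers: μ^(1)=1; μ^(2)=0; μ^(3)=-1

((1, 0, 0, 0); (3, 3, 3, 3); (0, 0, 1, 0))


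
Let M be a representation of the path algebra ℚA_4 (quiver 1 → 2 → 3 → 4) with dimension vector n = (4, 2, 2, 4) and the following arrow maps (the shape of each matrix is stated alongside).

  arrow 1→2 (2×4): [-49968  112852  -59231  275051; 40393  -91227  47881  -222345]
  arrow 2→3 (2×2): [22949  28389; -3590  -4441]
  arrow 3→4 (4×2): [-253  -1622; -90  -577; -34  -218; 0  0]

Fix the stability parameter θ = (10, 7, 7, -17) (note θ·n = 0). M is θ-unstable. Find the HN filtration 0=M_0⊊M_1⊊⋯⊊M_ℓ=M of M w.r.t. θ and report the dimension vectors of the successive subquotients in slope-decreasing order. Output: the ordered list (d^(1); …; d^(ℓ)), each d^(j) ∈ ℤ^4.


Interval decomposition of M: I[1,1]^2, I[1,4]^2, I[4,4]^2.
HN type (ℓ=3): μ^(1)=10; μ^(2)=7/4; μ^(3)=-17

((2, 0, 0, 0); (2, 2, 2, 2); (0, 0, 0, 2))


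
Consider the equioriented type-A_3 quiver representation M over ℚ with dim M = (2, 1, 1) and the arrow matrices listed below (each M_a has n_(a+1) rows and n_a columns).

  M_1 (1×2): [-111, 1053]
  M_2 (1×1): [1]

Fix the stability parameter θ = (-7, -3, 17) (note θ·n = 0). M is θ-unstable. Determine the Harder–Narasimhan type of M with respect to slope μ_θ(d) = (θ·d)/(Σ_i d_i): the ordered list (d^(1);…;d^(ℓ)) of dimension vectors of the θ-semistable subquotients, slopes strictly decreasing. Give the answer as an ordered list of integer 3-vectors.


Interval decomposition of M: I[1,1], I[1,3].
HN type (ℓ=3): μ^(1)=17; μ^(2)=-3; μ^(3)=-7

((0, 0, 1); (0, 1, 0); (2, 0, 0))


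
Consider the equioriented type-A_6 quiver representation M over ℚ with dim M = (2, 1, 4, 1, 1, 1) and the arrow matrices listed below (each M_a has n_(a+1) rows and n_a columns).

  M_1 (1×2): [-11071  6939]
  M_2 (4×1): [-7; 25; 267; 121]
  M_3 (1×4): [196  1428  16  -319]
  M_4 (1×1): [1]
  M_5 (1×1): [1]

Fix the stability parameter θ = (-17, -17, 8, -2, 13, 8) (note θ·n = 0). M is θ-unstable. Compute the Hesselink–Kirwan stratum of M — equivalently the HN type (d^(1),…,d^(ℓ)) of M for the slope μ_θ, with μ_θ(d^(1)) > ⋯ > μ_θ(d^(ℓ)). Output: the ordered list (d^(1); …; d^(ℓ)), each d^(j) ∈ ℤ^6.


Interval decomposition of M: I[1,1], I[1,6], I[3,3]^3.
HN type (ℓ=4): μ^(1)=21/2; μ^(2)=8; μ^(3)=3; μ^(4)=-17

((0, 0, 0, 0, 1, 1); (0, 0, 3, 0, 0, 0); (0, 0, 1, 1, 0, 0); (2, 1, 0, 0, 0, 0))


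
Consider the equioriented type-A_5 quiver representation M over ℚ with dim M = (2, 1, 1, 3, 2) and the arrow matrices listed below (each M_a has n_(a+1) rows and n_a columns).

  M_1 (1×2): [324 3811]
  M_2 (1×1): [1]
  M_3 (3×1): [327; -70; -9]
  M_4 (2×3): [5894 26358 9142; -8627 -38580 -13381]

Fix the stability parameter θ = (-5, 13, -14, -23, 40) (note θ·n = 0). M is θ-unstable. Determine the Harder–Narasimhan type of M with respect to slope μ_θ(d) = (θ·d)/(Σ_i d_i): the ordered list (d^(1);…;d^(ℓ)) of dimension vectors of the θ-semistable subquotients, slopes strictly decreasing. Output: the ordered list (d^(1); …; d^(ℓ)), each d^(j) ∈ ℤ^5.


Interval decomposition of M: I[1,1], I[1,4], I[4,5]^2.
HN type (ℓ=4): μ^(1)=40; μ^(2)=-5; μ^(3)=-29/4; μ^(4)=-23

((0, 0, 0, 0, 2); (1, 0, 0, 0, 0); (1, 1, 1, 1, 0); (0, 0, 0, 2, 0))


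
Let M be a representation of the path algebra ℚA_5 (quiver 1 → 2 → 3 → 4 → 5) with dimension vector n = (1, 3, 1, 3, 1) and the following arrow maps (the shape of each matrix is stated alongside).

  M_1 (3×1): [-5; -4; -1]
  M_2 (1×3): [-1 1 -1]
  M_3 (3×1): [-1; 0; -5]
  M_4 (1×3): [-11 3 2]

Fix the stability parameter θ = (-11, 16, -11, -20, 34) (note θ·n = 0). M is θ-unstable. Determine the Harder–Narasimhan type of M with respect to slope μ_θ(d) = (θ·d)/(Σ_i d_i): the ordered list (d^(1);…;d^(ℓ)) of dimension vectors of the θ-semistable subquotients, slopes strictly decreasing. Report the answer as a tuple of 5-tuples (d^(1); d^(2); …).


Barcode: M ≅ I[1,5], I[2,2]^2, I[4,4]^2. HN layers by μ_θ (5 steps, strictly decreasing):
  μ^(1)=34; μ^(2)=16; μ^(3)=-5; μ^(4)=-11; μ^(5)=-20

((0, 0, 0, 0, 1); (0, 2, 0, 0, 0); (0, 1, 1, 1, 0); (1, 0, 0, 0, 0); (0, 0, 0, 2, 0))


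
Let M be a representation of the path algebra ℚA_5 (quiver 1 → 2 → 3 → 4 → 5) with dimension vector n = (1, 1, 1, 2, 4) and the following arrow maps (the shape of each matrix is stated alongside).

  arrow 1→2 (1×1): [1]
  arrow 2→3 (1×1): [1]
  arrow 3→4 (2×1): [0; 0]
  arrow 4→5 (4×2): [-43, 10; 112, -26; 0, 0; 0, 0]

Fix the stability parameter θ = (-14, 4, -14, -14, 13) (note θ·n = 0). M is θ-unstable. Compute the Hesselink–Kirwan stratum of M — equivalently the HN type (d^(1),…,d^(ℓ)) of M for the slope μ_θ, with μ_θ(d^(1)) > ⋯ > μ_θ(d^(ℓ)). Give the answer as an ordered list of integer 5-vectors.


Interval decomposition of M: I[1,3], I[4,5]^2, I[5,5]^2.
HN type (ℓ=3): μ^(1)=13; μ^(2)=-5; μ^(3)=-14

((0, 0, 0, 0, 4); (0, 1, 1, 0, 0); (1, 0, 0, 2, 0))
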